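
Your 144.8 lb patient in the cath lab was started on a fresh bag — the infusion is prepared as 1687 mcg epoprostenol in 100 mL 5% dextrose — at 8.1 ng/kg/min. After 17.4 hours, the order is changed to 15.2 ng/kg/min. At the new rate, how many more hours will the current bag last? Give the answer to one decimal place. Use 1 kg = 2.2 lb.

18.8 hours

Initial rate:
Weight = 144.8 lb ÷ 2.2 lb/kg = 65.81818 kg
Dose = 8.1 ng/kg/min × 65.81818 kg = 533.1273 ng/min
533.1273 ng/min × 60 min/hr = 31987.64 ng/hr
Concentration = 1687 mcg ÷ 100 mL = 16.87 mcg/mL = 16870 ng/mL
Rate = 31987.64 ng/hr ÷ 16870 ng/mL = 1.896125 mL/hr
Volume infused so far = 1.896125 mL/hr × 17.4 hr = 32.99258 mL
Volume remaining = 100 − 32.99258 = 67.00742 mL
New rate:
Dose = 15.2 ng/kg/min × 65.81818 kg = 1000.436 ng/min
1000.436 ng/min × 60 min/hr = 60026.18 ng/hr
Rate = 60026.18 ng/hr ÷ 16870 ng/mL = 3.558161 mL/hr
Time remaining = 67.00742 mL ÷ 3.558161 mL/hr = 18.83203 hr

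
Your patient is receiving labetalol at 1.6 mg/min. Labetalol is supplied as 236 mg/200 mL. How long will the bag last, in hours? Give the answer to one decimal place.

2.5 hours

1.6 mg/min × 60 min/hr = 96 mg/hr
Concentration = 236 mg ÷ 200 mL = 1.18 mg/mL
Rate = 96 mg/hr ÷ 1.18 mg/mL = 81.35593 mL/hr
Duration = 200 mL ÷ 81.35593 mL/hr = 2.458333 hr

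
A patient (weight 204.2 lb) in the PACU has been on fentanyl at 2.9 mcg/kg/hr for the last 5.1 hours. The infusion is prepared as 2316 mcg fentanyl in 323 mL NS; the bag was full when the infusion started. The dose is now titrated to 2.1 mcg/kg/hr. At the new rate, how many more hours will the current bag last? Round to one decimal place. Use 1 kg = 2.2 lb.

4.8 hours

Initial rate:
Weight = 204.2 lb ÷ 2.2 lb/kg = 92.81818 kg
Dose = 2.9 mcg/kg/hr × 92.81818 kg = 269.1727 mcg/hr
Concentration = 2316 mcg ÷ 323 mL = 7.170279 mcg/mL
Rate = 269.1727 mcg/hr ÷ 7.170279 mcg/mL = 37.54007 mL/hr
Volume infused so far = 37.54007 mL/hr × 5.1 hr = 191.4543 mL
Volume remaining = 323 − 191.4543 = 131.5457 mL
New rate:
Dose = 2.1 mcg/kg/hr × 92.81818 kg = 194.9182 mcg/hr
Rate = 194.9182 mcg/hr ÷ 7.170279 mcg/mL = 27.18419 mL/hr
Time remaining = 131.5457 mL ÷ 27.18419 mL/hr = 4.839051 hr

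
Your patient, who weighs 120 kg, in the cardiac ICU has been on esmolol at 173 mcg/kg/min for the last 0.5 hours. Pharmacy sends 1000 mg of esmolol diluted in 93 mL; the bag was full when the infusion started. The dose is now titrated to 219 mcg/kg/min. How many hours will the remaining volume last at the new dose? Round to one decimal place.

0.2 hours

Initial rate:
Dose = 173 mcg/kg/min × 120 kg = 20760 mcg/min
20760 mcg/min × 60 min/hr = 1245600 mcg/hr
Concentration = 1000 mg ÷ 93 mL = 10.75269 mg/mL = 10752.69 mcg/mL
Rate = 1245600 mcg/hr ÷ 10752.69 mcg/mL = 115.8408 mL/hr
Volume infused so far = 115.8408 mL/hr × 0.5 hr = 57.9204 mL
Volume remaining = 93 − 57.9204 = 35.0796 mL
New rate:
Dose = 219 mcg/kg/min × 120 kg = 26280 mcg/min
26280 mcg/min × 60 min/hr = 1576800 mcg/hr
Rate = 1576800 mcg/hr ÷ 10752.69 mcg/mL = 146.6424 mL/hr
Time remaining = 35.0796 mL ÷ 146.6424 mL/hr = 0.2392187 hr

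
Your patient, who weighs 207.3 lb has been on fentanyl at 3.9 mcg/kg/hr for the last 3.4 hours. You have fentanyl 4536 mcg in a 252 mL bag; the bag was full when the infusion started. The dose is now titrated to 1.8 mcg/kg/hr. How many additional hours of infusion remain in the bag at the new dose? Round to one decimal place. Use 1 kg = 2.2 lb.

Initial rate:
Weight = 207.3 lb ÷ 2.2 lb/kg = 94.22727 kg
Dose = 3.9 mcg/kg/hr × 94.22727 kg = 367.4864 mcg/hr
Concentration = 4536 mcg ÷ 252 mL = 18 mcg/mL
Rate = 367.4864 mcg/hr ÷ 18 mcg/mL = 20.41591 mL/hr
Volume infused so far = 20.41591 mL/hr × 3.4 hr = 69.41409 mL
Volume remaining = 252 − 69.41409 = 182.5859 mL
New rate:
Dose = 1.8 mcg/kg/hr × 94.22727 kg = 169.6091 mcg/hr
Rate = 169.6091 mcg/hr ÷ 18 mcg/mL = 9.422727 mL/hr
Time remaining = 182.5859 mL ÷ 9.422727 mL/hr = 19.37718 hr

19.4 hours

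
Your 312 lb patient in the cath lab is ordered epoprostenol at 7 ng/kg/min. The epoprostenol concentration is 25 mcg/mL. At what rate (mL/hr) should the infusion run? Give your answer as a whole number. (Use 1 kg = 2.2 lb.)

Weight = 312 lb ÷ 2.2 lb/kg = 141.8182 kg
Dose = 7 ng/kg/min × 141.8182 kg = 992.7273 ng/min
992.7273 ng/min × 60 min/hr = 59563.64 ng/hr
Concentration = 25 mcg/mL = 25000 ng/mL
Rate = 59563.64 ng/hr ÷ 25000 ng/mL = 2.382545 mL/hr

2 mL/hr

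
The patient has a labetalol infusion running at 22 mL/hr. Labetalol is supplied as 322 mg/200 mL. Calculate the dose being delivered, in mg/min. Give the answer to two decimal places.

Concentration = 322 mg ÷ 200 mL = 1.61 mg/mL
Drug rate = 22 mL/hr × 1.61 mg/mL = 35.42 mg/hr
35.42 mg/hr ÷ 60 min/hr = 0.5903333 mg/min

0.59 mg/min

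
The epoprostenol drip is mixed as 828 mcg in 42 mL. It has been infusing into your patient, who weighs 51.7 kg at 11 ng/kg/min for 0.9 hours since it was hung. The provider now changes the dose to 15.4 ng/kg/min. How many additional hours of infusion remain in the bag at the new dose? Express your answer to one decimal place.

16.7 hours

Initial rate:
Dose = 11 ng/kg/min × 51.7 kg = 568.7 ng/min
568.7 ng/min × 60 min/hr = 34122 ng/hr
Concentration = 828 mcg ÷ 42 mL = 19.71429 mcg/mL = 19714.29 ng/mL
Rate = 34122 ng/hr ÷ 19714.29 ng/mL = 1.730826 mL/hr
Volume infused so far = 1.730826 mL/hr × 0.9 hr = 1.557743 mL
Volume remaining = 42 − 1.557743 = 40.44226 mL
New rate:
Dose = 15.4 ng/kg/min × 51.7 kg = 796.18 ng/min
796.18 ng/min × 60 min/hr = 47770.8 ng/hr
Rate = 47770.8 ng/hr ÷ 19714.29 ng/mL = 2.423157 mL/hr
Time remaining = 40.44226 mL ÷ 2.423157 mL/hr = 16.68991 hr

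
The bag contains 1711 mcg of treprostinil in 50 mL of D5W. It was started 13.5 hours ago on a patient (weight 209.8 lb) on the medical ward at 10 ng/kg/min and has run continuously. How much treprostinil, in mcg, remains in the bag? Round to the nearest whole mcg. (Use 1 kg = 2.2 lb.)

939 mcg

Weight = 209.8 lb ÷ 2.2 lb/kg = 95.36364 kg
Dose = 10 ng/kg/min × 95.36364 kg = 953.6364 ng/min
953.6364 ng/min × 60 min/hr = 57218.18 ng/hr
Concentration = 1711 mcg ÷ 50 mL = 34.22 mcg/mL = 34220 ng/mL
Rate = 57218.18 ng/hr ÷ 34220 ng/mL = 1.672068 mL/hr
Volume infused = 1.672068 mL/hr × 13.5 hr = 22.57292 mL
Volume remaining = 50 − 22.57292 = 27.42708 mL
Drug remaining = 27.42708 mL × 34220 ng/mL = 938554.5 ng = 938.5545 mcg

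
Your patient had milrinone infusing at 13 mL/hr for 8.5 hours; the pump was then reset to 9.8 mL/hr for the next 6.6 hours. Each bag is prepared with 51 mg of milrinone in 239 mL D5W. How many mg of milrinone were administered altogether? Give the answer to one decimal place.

Concentration = 51 mg ÷ 239 mL = 0.2133891 mg/mL
Stage 1: 13 mL/hr × 8.5 hr = 110.5 mL → 110.5 mL × 0.2133891 mg/mL = 23.5795 mg
Stage 2: 9.8 mL/hr × 6.6 hr = 64.68 mL → 64.68 mL × 0.2133891 mg/mL = 13.80201 mg
Total = 23.5795 + 13.80201 = 37.38151 mg

37.4 mg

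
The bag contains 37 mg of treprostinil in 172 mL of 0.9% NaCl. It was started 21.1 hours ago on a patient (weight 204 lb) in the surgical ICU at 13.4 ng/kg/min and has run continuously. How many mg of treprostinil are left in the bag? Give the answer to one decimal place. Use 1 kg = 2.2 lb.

Weight = 204 lb ÷ 2.2 lb/kg = 92.72727 kg
Dose = 13.4 ng/kg/min × 92.72727 kg = 1242.545 ng/min
1242.545 ng/min × 60 min/hr = 74552.73 ng/hr
Concentration = 37 mg ÷ 172 mL = 0.2151163 mg/mL = 215116.3 ng/mL
Rate = 74552.73 ng/hr ÷ 215116.3 ng/mL = 0.3465694 mL/hr
Volume infused = 0.3465694 mL/hr × 21.1 hr = 7.312615 mL
Volume remaining = 172 − 7.312615 = 164.6874 mL
Drug remaining = 164.6874 mL × 215116.3 ng/mL = 35426937 ng = 35.42694 mg

35.4 mg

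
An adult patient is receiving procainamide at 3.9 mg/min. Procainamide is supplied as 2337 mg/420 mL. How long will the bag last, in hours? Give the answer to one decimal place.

3.9 mg/min × 60 min/hr = 234 mg/hr
Concentration = 2337 mg ÷ 420 mL = 5.564286 mg/mL
Rate = 234 mg/hr ÷ 5.564286 mg/mL = 42.05392 mL/hr
Duration = 420 mL ÷ 42.05392 mL/hr = 9.987179 hr

10.0 hours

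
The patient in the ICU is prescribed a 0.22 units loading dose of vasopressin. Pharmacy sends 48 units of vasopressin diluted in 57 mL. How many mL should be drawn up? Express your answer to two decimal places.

0.26 mL

Concentration = 48 units ÷ 57 mL = 0.8421053 units/mL
Volume = 0.22 units ÷ 0.8421053 units/mL = 0.26125 mL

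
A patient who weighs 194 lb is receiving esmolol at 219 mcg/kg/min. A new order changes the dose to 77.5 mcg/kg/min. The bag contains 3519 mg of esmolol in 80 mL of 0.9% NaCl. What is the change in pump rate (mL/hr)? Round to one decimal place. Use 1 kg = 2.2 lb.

At the current dose:
Weight = 194 lb ÷ 2.2 lb/kg = 88.18182 kg
Dose = 219 mcg/kg/min × 88.18182 kg = 19311.82 mcg/min
19311.82 mcg/min × 60 min/hr = 1158709 mcg/hr
Concentration = 3519 mg ÷ 80 mL = 43.9875 mg/mL = 43987.5 mcg/mL
Rate = 1158709 mcg/hr ÷ 43987.5 mcg/mL = 26.34178 mL/hr
At the new dose:
Dose = 77.5 mcg/kg/min × 88.18182 kg = 6834.091 mcg/min
6834.091 mcg/min × 60 min/hr = 410045.5 mcg/hr
Rate = 410045.5 mcg/hr ÷ 43987.5 mcg/mL = 9.321863 mL/hr
Change = 9.321863 − 26.34178 = -17.01992 mL/hr → 17.01992 mL/hr decrease

17.0 mL/hr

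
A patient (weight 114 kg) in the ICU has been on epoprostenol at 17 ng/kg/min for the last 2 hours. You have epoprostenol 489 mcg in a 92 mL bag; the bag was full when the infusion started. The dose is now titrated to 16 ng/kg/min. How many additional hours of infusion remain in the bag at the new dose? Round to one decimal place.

Initial rate:
Dose = 17 ng/kg/min × 114 kg = 1938 ng/min
1938 ng/min × 60 min/hr = 116280 ng/hr
Concentration = 489 mcg ÷ 92 mL = 5.315217 mcg/mL = 5315.217 ng/mL
Rate = 116280 ng/hr ÷ 5315.217 ng/mL = 21.87681 mL/hr
Volume infused so far = 21.87681 mL/hr × 2 hr = 43.75362 mL
Volume remaining = 92 − 43.75362 = 48.24638 mL
New rate:
Dose = 16 ng/kg/min × 114 kg = 1824 ng/min
1824 ng/min × 60 min/hr = 109440 ng/hr
Rate = 109440 ng/hr ÷ 5315.217 ng/mL = 20.58994 mL/hr
Time remaining = 48.24638 mL ÷ 20.58994 mL/hr = 2.343202 hr

2.3 hours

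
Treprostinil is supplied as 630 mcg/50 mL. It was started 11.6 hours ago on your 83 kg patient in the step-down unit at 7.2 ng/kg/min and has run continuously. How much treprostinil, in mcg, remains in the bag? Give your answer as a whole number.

Dose = 7.2 ng/kg/min × 83 kg = 597.6 ng/min
597.6 ng/min × 60 min/hr = 35856 ng/hr
Concentration = 630 mcg ÷ 50 mL = 12.6 mcg/mL = 12600 ng/mL
Rate = 35856 ng/hr ÷ 12600 ng/mL = 2.845714 mL/hr
Volume infused = 2.845714 mL/hr × 11.6 hr = 33.01029 mL
Volume remaining = 50 − 33.01029 = 16.98971 mL
Drug remaining = 16.98971 mL × 12600 ng/mL = 214070.4 ng = 214.0704 mcg

214 mcg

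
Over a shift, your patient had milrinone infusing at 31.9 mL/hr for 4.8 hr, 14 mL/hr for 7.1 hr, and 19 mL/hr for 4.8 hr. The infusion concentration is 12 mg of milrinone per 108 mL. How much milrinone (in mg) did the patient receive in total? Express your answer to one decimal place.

Concentration = 12 mg ÷ 108 mL = 0.1111111 mg/mL
Stage 1: 31.9 mL/hr × 4.8 hr = 153.12 mL → 153.12 mL × 0.1111111 mg/mL = 17.01333 mg
Stage 2: 14 mL/hr × 7.1 hr = 99.4 mL → 99.4 mL × 0.1111111 mg/mL = 11.04444 mg
Stage 3: 19 mL/hr × 4.8 hr = 91.2 mL → 91.2 mL × 0.1111111 mg/mL = 10.13333 mg
Total = 17.01333 + 11.04444 + 10.13333 = 38.19111 mg

38.2 mg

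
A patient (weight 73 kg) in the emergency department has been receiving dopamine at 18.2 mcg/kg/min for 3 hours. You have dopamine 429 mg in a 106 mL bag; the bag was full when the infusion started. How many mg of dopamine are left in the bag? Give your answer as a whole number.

190 mg

Dose = 18.2 mcg/kg/min × 73 kg = 1328.6 mcg/min
1328.6 mcg/min × 60 min/hr = 79716 mcg/hr
Concentration = 429 mg ÷ 106 mL = 4.04717 mg/mL = 4047.17 mcg/mL
Rate = 79716 mcg/hr ÷ 4047.17 mcg/mL = 19.69673 mL/hr
Volume infused = 19.69673 mL/hr × 3 hr = 59.09018 mL
Volume remaining = 106 − 59.09018 = 46.90982 mL
Drug remaining = 46.90982 mL × 4047.17 mcg/mL = 189852 mcg = 189.852 mg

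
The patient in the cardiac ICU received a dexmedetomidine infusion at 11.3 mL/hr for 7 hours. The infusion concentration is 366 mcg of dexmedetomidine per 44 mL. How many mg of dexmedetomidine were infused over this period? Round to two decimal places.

0.66 mg

Concentration = 366 mcg ÷ 44 mL = 8.318182 mcg/mL
Drug rate = 11.3 mL/hr × 8.318182 mcg/mL = 93.99545 mcg/hr
Total = 93.99545 mcg/hr × 7 hr = 657.9682 mcg = 0.6579682 mg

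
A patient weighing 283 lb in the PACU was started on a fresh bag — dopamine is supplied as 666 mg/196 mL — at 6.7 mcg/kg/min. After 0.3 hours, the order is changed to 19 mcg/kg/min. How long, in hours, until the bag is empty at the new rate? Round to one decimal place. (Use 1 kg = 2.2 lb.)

Initial rate:
Weight = 283 lb ÷ 2.2 lb/kg = 128.6364 kg
Dose = 6.7 mcg/kg/min × 128.6364 kg = 861.8636 mcg/min
861.8636 mcg/min × 60 min/hr = 51711.82 mcg/hr
Concentration = 666 mg ÷ 196 mL = 3.397959 mg/mL = 3397.959 mcg/mL
Rate = 51711.82 mcg/hr ÷ 3397.959 mcg/mL = 15.21849 mL/hr
Volume infused so far = 15.21849 mL/hr × 0.3 hr = 4.565548 mL
Volume remaining = 196 − 4.565548 = 191.4345 mL
New rate:
Dose = 19 mcg/kg/min × 128.6364 kg = 2444.091 mcg/min
2444.091 mcg/min × 60 min/hr = 146645.5 mcg/hr
Rate = 146645.5 mcg/hr ÷ 3397.959 mcg/mL = 43.15692 mL/hr
Time remaining = 191.4345 mL ÷ 43.15692 mL/hr = 4.435776 hr

4.4 hours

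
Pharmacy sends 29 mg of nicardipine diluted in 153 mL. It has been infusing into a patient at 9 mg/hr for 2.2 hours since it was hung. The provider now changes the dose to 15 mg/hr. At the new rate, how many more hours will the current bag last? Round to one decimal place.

Initial rate:
Concentration = 29 mg ÷ 153 mL = 0.1895425 mg/mL
Rate = 9 mg/hr ÷ 0.1895425 mg/mL = 47.48276 mL/hr
Volume infused so far = 47.48276 mL/hr × 2.2 hr = 104.4621 mL
Volume remaining = 153 − 104.4621 = 48.53793 mL
New rate:
Rate = 15 mg/hr ÷ 0.1895425 mg/mL = 79.13793 mL/hr
Time remaining = 48.53793 mL ÷ 79.13793 mL/hr = 0.6133333 hr

0.6 hours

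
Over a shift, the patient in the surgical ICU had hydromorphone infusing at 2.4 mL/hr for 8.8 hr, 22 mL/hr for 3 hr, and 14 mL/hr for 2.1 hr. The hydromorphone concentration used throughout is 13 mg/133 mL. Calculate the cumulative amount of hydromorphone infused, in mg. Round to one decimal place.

Concentration = 13 mg ÷ 133 mL = 0.09774436 mg/mL
Stage 1: 2.4 mL/hr × 8.8 hr = 21.12 mL → 21.12 mL × 0.09774436 mg/mL = 2.064361 mg
Stage 2: 22 mL/hr × 3 hr = 66 mL → 66 mL × 0.09774436 mg/mL = 6.451128 mg
Stage 3: 14 mL/hr × 2.1 hr = 29.4 mL → 29.4 mL × 0.09774436 mg/mL = 2.873684 mg
Total = 2.064361 + 6.451128 + 2.873684 = 11.38917 mg

11.4 mg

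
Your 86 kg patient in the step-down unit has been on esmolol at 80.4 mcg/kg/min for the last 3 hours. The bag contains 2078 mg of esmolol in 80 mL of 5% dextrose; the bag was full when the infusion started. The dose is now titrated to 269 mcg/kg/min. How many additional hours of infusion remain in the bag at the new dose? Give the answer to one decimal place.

0.6 hours

Initial rate:
Dose = 80.4 mcg/kg/min × 86 kg = 6914.4 mcg/min
6914.4 mcg/min × 60 min/hr = 414864 mcg/hr
Concentration = 2078 mg ÷ 80 mL = 25.975 mg/mL = 25975 mcg/mL
Rate = 414864 mcg/hr ÷ 25975 mcg/mL = 15.97167 mL/hr
Volume infused so far = 15.97167 mL/hr × 3 hr = 47.915 mL
Volume remaining = 80 − 47.915 = 32.085 mL
New rate:
Dose = 269 mcg/kg/min × 86 kg = 23134 mcg/min
23134 mcg/min × 60 min/hr = 1388040 mcg/hr
Rate = 1388040 mcg/hr ÷ 25975 mcg/mL = 53.43754 mL/hr
Time remaining = 32.085 mL ÷ 53.43754 mL/hr = 0.6004207 hr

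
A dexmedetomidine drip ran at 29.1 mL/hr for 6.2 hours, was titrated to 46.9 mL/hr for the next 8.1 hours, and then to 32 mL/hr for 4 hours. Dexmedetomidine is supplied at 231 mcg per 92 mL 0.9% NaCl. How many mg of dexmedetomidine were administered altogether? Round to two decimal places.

Concentration = 231 mcg ÷ 92 mL = 2.51087 mcg/mL
Stage 1: 29.1 mL/hr × 6.2 hr = 180.42 mL → 180.42 mL × 2.51087 mcg/mL = 453.0111 mcg
Stage 2: 46.9 mL/hr × 8.1 hr = 379.89 mL → 379.89 mL × 2.51087 mcg/mL = 953.8542 mcg
Stage 3: 32 mL/hr × 4 hr = 128 mL → 128 mL × 2.51087 mcg/mL = 321.3913 mcg
Total = 453.0111 + 953.8542 + 321.3913 = 1728.257 mcg = 1.728257 mg

1.73 mg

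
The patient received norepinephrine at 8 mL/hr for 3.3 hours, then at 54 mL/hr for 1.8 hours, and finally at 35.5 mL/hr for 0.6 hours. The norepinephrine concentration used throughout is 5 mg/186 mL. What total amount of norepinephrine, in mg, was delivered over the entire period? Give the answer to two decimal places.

Concentration = 5 mg ÷ 186 mL = 0.02688172 mg/mL
Stage 1: 8 mL/hr × 3.3 hr = 26.4 mL → 26.4 mL × 0.02688172 mg/mL = 0.7096774 mg
Stage 2: 54 mL/hr × 1.8 hr = 97.2 mL → 97.2 mL × 0.02688172 mg/mL = 2.612903 mg
Stage 3: 35.5 mL/hr × 0.6 hr = 21.3 mL → 21.3 mL × 0.02688172 mg/mL = 0.5725806 mg
Total = 0.7096774 + 2.612903 + 0.5725806 = 3.895161 mg

3.90 mg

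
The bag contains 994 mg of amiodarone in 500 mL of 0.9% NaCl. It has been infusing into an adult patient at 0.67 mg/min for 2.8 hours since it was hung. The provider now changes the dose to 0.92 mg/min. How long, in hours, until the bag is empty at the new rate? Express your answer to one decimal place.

Initial rate:
0.67 mg/min × 60 min/hr = 40.2 mg/hr
Concentration = 994 mg ÷ 500 mL = 1.988 mg/mL
Rate = 40.2 mg/hr ÷ 1.988 mg/mL = 20.22133 mL/hr
Volume infused so far = 20.22133 mL/hr × 2.8 hr = 56.61972 mL
Volume remaining = 500 − 56.61972 = 443.3803 mL
New rate:
0.92 mg/min × 60 min/hr = 55.2 mg/hr
Rate = 55.2 mg/hr ÷ 1.988 mg/mL = 27.7666 mL/hr
Time remaining = 443.3803 mL ÷ 27.7666 mL/hr = 15.96812 hr

16.0 hours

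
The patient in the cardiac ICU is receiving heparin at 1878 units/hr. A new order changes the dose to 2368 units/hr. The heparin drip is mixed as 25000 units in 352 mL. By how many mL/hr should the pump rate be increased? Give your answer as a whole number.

At the current dose:
Concentration = 25000 units ÷ 352 mL = 71.02273 units/mL
Rate = 1878 units/hr ÷ 71.02273 units/mL = 26.44224 mL/hr
At the new dose:
Rate = 2368 units/hr ÷ 71.02273 units/mL = 33.34144 mL/hr
Change = 33.34144 − 26.44224 = 6.8992 mL/hr → 6.8992 mL/hr increase

7 mL/hr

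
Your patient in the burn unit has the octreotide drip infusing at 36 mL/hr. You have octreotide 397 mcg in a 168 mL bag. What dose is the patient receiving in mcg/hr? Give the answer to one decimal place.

Concentration = 397 mcg ÷ 168 mL = 2.363095 mcg/mL
Drug rate = 36 mL/hr × 2.363095 mcg/mL = 85.07143 mcg/hr

85.1 mcg/hr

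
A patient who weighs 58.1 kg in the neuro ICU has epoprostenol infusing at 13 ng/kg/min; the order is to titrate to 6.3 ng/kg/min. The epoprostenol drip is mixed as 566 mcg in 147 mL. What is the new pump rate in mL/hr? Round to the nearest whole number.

Dose = 6.3 ng/kg/min × 58.1 kg = 366.03 ng/min
366.03 ng/min × 60 min/hr = 21961.8 ng/hr
Concentration = 566 mcg ÷ 147 mL = 3.85034 mcg/mL = 3850.34 ng/mL
Rate = 21961.8 ng/hr ÷ 3850.34 ng/mL = 5.70386 mL/hr

6 mL/hr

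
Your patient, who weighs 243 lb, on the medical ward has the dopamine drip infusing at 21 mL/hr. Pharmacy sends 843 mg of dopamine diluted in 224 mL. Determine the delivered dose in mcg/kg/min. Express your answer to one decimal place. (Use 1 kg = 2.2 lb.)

11.9 mcg/kg/min

Weight = 243 lb ÷ 2.2 lb/kg = 110.4545 kg
Concentration = 843 mg ÷ 224 mL = 3.763393 mg/mL = 3763.393 mcg/mL
Drug rate = 21 mL/hr × 3763.393 mcg/mL = 79031.25 mcg/hr
79031.25 mcg/hr ÷ 60 min/hr = 1317.188 mcg/min
1317.188 mcg/min ÷ 110.4545 kg = 11.92515 mcg/kg/min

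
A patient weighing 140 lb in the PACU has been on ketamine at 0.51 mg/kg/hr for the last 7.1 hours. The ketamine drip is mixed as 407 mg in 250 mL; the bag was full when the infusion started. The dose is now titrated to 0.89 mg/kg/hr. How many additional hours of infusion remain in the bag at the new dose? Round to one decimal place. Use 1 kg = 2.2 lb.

3.1 hours

Initial rate:
Weight = 140 lb ÷ 2.2 lb/kg = 63.63636 kg
Dose = 0.51 mg/kg/hr × 63.63636 kg = 32.45455 mg/hr
Concentration = 407 mg ÷ 250 mL = 1.628 mg/mL
Rate = 32.45455 mg/hr ÷ 1.628 mg/mL = 19.93522 mL/hr
Volume infused so far = 19.93522 mL/hr × 7.1 hr = 141.5401 mL
Volume remaining = 250 − 141.5401 = 108.4599 mL
New rate:
Dose = 0.89 mg/kg/hr × 63.63636 kg = 56.63636 mg/hr
Rate = 56.63636 mg/hr ÷ 1.628 mg/mL = 34.78892 mL/hr
Time remaining = 108.4599 mL ÷ 34.78892 mL/hr = 3.117657 hr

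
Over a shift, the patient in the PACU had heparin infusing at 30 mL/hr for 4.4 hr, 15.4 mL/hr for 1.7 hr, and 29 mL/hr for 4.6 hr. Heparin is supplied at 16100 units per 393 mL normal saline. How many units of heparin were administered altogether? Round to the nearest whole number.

11945 units

Concentration = 16100 units ÷ 393 mL = 40.96692 units/mL
Stage 1: 30 mL/hr × 4.4 hr = 132 mL → 132 mL × 40.96692 units/mL = 5407.634 units
Stage 2: 15.4 mL/hr × 1.7 hr = 26.18 mL → 26.18 mL × 40.96692 units/mL = 1072.514 units
Stage 3: 29 mL/hr × 4.6 hr = 133.4 mL → 133.4 mL × 40.96692 units/mL = 5464.987 units
Total = 5407.634 + 1072.514 + 5464.987 = 11945.13 units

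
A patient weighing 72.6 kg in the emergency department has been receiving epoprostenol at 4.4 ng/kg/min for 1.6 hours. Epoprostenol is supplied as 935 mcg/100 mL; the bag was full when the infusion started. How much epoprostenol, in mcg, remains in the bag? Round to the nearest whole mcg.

Dose = 4.4 ng/kg/min × 72.6 kg = 319.44 ng/min
319.44 ng/min × 60 min/hr = 19166.4 ng/hr
Concentration = 935 mcg ÷ 100 mL = 9.35 mcg/mL = 9350 ng/mL
Rate = 19166.4 ng/hr ÷ 9350 ng/mL = 2.049882 mL/hr
Volume infused = 2.049882 mL/hr × 1.6 hr = 3.279812 mL
Volume remaining = 100 − 3.279812 = 96.72019 mL
Drug remaining = 96.72019 mL × 9350 ng/mL = 904333.8 ng = 904.3338 mcg

904 mcg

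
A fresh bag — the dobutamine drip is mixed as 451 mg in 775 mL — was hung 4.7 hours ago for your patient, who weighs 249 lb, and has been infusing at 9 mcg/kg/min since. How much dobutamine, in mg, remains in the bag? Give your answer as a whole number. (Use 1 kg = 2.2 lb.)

Weight = 249 lb ÷ 2.2 lb/kg = 113.1818 kg
Dose = 9 mcg/kg/min × 113.1818 kg = 1018.636 mcg/min
1018.636 mcg/min × 60 min/hr = 61118.18 mcg/hr
Concentration = 451 mg ÷ 775 mL = 0.5819355 mg/mL = 581.9355 mcg/mL
Rate = 61118.18 mcg/hr ÷ 581.9355 mcg/mL = 105.0257 mL/hr
Volume infused = 105.0257 mL/hr × 4.7 hr = 493.6208 mL
Volume remaining = 775 − 493.6208 = 281.3792 mL
Drug remaining = 281.3792 mL × 581.9355 mcg/mL = 163744.5 mcg = 163.7445 mg

164 mg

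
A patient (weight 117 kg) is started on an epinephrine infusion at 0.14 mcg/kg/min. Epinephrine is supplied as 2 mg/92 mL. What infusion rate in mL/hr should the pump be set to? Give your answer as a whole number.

45 mL/hr

Dose = 0.14 mcg/kg/min × 117 kg = 16.38 mcg/min
16.38 mcg/min × 60 min/hr = 982.8 mcg/hr
Concentration = 2 mg ÷ 92 mL = 0.02173913 mg/mL = 21.73913 mcg/mL
Rate = 982.8 mcg/hr ÷ 21.73913 mcg/mL = 45.2088 mL/hr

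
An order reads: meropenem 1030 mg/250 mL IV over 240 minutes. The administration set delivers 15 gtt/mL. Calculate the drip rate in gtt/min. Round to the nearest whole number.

16 gtt/min

250 mL ÷ (240 min) = 1.041667 mL/min
1.041667 mL/min × 15 gtt/mL = 15.625 gtt/min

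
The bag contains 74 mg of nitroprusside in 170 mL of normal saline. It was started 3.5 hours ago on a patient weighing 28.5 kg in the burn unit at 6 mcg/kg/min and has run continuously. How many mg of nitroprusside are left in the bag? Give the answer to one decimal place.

Dose = 6 mcg/kg/min × 28.5 kg = 171 mcg/min
171 mcg/min × 60 min/hr = 10260 mcg/hr
Concentration = 74 mg ÷ 170 mL = 0.4352941 mg/mL = 435.2941 mcg/mL
Rate = 10260 mcg/hr ÷ 435.2941 mcg/mL = 23.57027 mL/hr
Volume infused = 23.57027 mL/hr × 3.5 hr = 82.49595 mL
Volume remaining = 170 − 82.49595 = 87.50405 mL
Drug remaining = 87.50405 mL × 435.2941 mcg/mL = 38090 mcg = 38.09 mg

38.1 mg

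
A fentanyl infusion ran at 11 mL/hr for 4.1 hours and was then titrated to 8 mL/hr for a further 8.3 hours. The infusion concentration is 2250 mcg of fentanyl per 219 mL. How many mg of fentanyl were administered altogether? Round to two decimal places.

1.15 mg

Concentration = 2250 mcg ÷ 219 mL = 10.27397 mcg/mL
Stage 1: 11 mL/hr × 4.1 hr = 45.1 mL → 45.1 mL × 10.27397 mcg/mL = 463.3562 mcg
Stage 2: 8 mL/hr × 8.3 hr = 66.4 mL → 66.4 mL × 10.27397 mcg/mL = 682.1918 mcg
Total = 463.3562 + 682.1918 = 1145.548 mcg = 1.145548 mg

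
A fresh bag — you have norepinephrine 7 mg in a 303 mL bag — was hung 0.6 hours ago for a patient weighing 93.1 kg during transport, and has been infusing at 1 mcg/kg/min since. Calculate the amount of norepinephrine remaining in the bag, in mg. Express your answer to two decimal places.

3.65 mg

Dose = 1 mcg/kg/min × 93.1 kg = 93.1 mcg/min
93.1 mcg/min × 60 min/hr = 5586 mcg/hr
Concentration = 7 mg ÷ 303 mL = 0.02310231 mg/mL = 23.10231 mcg/mL
Rate = 5586 mcg/hr ÷ 23.10231 mcg/mL = 241.794 mL/hr
Volume infused = 241.794 mL/hr × 0.6 hr = 145.0764 mL
Volume remaining = 303 − 145.0764 = 157.9236 mL
Drug remaining = 157.9236 mL × 23.10231 mcg/mL = 3648.4 mcg = 3.6484 mg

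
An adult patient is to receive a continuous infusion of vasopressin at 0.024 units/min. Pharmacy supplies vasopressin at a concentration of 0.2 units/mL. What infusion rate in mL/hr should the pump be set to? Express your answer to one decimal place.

7.2 mL/hr

0.024 units/min × 60 min/hr = 1.44 units/hr
Rate = 1.44 units/hr ÷ 0.2 units/mL = 7.2 mL/hr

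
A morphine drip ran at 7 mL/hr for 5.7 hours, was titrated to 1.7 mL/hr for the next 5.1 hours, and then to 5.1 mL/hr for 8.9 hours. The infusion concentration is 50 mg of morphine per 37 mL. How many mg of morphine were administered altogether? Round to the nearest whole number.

127 mg

Concentration = 50 mg ÷ 37 mL = 1.351351 mg/mL
Stage 1: 7 mL/hr × 5.7 hr = 39.9 mL → 39.9 mL × 1.351351 mg/mL = 53.91892 mg
Stage 2: 1.7 mL/hr × 5.1 hr = 8.67 mL → 8.67 mL × 1.351351 mg/mL = 11.71622 mg
Stage 3: 5.1 mL/hr × 8.9 hr = 45.39 mL → 45.39 mL × 1.351351 mg/mL = 61.33784 mg
Total = 53.91892 + 11.71622 + 61.33784 = 126.973 mg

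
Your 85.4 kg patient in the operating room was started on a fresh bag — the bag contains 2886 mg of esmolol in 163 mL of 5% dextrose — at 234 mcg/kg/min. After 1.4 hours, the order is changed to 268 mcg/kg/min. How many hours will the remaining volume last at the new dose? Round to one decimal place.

Initial rate:
Dose = 234 mcg/kg/min × 85.4 kg = 19983.6 mcg/min
19983.6 mcg/min × 60 min/hr = 1199016 mcg/hr
Concentration = 2886 mg ÷ 163 mL = 17.70552 mg/mL = 17705.52 mcg/mL
Rate = 1199016 mcg/hr ÷ 17705.52 mcg/mL = 67.71989 mL/hr
Volume infused so far = 67.71989 mL/hr × 1.4 hr = 94.80785 mL
Volume remaining = 163 − 94.80785 = 68.19215 mL
New rate:
Dose = 268 mcg/kg/min × 85.4 kg = 22887.2 mcg/min
22887.2 mcg/min × 60 min/hr = 1373232 mcg/hr
Rate = 1373232 mcg/hr ÷ 17705.52 mcg/mL = 77.55953 mL/hr
Time remaining = 68.19215 mL ÷ 77.55953 mL/hr = 0.8792233 hr

0.9 hours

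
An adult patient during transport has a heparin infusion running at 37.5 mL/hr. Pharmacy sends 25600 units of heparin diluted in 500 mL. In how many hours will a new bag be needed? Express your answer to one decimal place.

Duration = 500 mL ÷ 37.5 mL/hr = 13.33333 hr

13.3 hours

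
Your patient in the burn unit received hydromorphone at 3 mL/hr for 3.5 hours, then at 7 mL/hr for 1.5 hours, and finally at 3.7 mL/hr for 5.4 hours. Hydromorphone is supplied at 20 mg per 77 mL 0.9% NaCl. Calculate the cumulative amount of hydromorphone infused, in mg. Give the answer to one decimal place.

10.6 mg

Concentration = 20 mg ÷ 77 mL = 0.2597403 mg/mL
Stage 1: 3 mL/hr × 3.5 hr = 10.5 mL → 10.5 mL × 0.2597403 mg/mL = 2.727273 mg
Stage 2: 7 mL/hr × 1.5 hr = 10.5 mL → 10.5 mL × 0.2597403 mg/mL = 2.727273 mg
Stage 3: 3.7 mL/hr × 5.4 hr = 19.98 mL → 19.98 mL × 0.2597403 mg/mL = 5.18961 mg
Total = 2.727273 + 2.727273 + 5.18961 = 10.64416 mg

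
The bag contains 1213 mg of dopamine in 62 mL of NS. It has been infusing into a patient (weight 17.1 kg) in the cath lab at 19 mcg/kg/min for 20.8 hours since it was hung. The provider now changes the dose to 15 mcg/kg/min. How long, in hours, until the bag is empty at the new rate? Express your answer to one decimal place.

Initial rate:
Dose = 19 mcg/kg/min × 17.1 kg = 324.9 mcg/min
324.9 mcg/min × 60 min/hr = 19494 mcg/hr
Concentration = 1213 mg ÷ 62 mL = 19.56452 mg/mL = 19564.52 mcg/mL
Rate = 19494 mcg/hr ÷ 19564.52 mcg/mL = 0.9963957 mL/hr
Volume infused so far = 0.9963957 mL/hr × 20.8 hr = 20.72503 mL
Volume remaining = 62 − 20.72503 = 41.27497 mL
New rate:
Dose = 15 mcg/kg/min × 17.1 kg = 256.5 mcg/min
256.5 mcg/min × 60 min/hr = 15390 mcg/hr
Rate = 15390 mcg/hr ÷ 19564.52 mcg/mL = 0.7866282 mL/hr
Time remaining = 41.27497 mL ÷ 0.7866282 mL/hr = 52.47075 hr

52.5 hours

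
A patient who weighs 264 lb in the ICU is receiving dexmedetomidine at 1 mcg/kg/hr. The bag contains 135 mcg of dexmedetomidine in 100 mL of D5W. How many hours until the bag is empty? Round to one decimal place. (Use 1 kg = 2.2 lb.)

1.1 hours

Weight = 264 lb ÷ 2.2 lb/kg = 120 kg
Dose = 1 mcg/kg/hr × 120 kg = 120 mcg/hr
Concentration = 135 mcg ÷ 100 mL = 1.35 mcg/mL
Rate = 120 mcg/hr ÷ 1.35 mcg/mL = 88.88889 mL/hr
Duration = 100 mL ÷ 88.88889 mL/hr = 1.125 hr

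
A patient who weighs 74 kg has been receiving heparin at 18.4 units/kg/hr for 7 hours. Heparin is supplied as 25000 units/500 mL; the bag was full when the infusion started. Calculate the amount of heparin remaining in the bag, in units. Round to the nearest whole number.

Dose = 18.4 units/kg/hr × 74 kg = 1361.6 units/hr
Concentration = 25000 units ÷ 500 mL = 50 units/mL
Rate = 1361.6 units/hr ÷ 50 units/mL = 27.232 mL/hr
Volume infused = 27.232 mL/hr × 7 hr = 190.624 mL
Volume remaining = 500 − 190.624 = 309.376 mL
Drug remaining = 309.376 mL × 50 units/mL = 15468.8 units

15469 units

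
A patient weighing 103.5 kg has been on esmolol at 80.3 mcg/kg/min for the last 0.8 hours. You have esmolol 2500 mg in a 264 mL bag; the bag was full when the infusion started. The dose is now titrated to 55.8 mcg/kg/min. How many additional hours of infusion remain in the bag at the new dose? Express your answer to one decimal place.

6.1 hours

Initial rate:
Dose = 80.3 mcg/kg/min × 103.5 kg = 8311.05 mcg/min
8311.05 mcg/min × 60 min/hr = 498663 mcg/hr
Concentration = 2500 mg ÷ 264 mL = 9.469697 mg/mL = 9469.697 mcg/mL
Rate = 498663 mcg/hr ÷ 9469.697 mcg/mL = 52.65881 mL/hr
Volume infused so far = 52.65881 mL/hr × 0.8 hr = 42.12705 mL
Volume remaining = 264 − 42.12705 = 221.8729 mL
New rate:
Dose = 55.8 mcg/kg/min × 103.5 kg = 5775.3 mcg/min
5775.3 mcg/min × 60 min/hr = 346518 mcg/hr
Rate = 346518 mcg/hr ÷ 9469.697 mcg/mL = 36.5923 mL/hr
Time remaining = 221.8729 mL ÷ 36.5923 mL/hr = 6.063378 hr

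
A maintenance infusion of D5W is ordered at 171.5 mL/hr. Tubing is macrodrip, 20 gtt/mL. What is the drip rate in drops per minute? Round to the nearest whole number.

57 gtt/min

171.5 mL/hr ÷ 60 min/hr = 2.858333 mL/min
2.858333 mL/min × 20 gtt/mL = 57.16667 gtt/min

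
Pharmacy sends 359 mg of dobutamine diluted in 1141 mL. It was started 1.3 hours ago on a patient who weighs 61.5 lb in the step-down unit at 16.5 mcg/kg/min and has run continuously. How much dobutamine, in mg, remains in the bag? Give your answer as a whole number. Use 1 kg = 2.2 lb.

Weight = 61.5 lb ÷ 2.2 lb/kg = 27.95455 kg
Dose = 16.5 mcg/kg/min × 27.95455 kg = 461.25 mcg/min
461.25 mcg/min × 60 min/hr = 27675 mcg/hr
Concentration = 359 mg ÷ 1141 mL = 0.3146363 mg/mL = 314.6363 mcg/mL
Rate = 27675 mcg/hr ÷ 314.6363 mcg/mL = 87.9587 mL/hr
Volume infused = 87.9587 mL/hr × 1.3 hr = 114.3463 mL
Volume remaining = 1141 − 114.3463 = 1026.654 mL
Drug remaining = 1026.654 mL × 314.6363 mcg/mL = 323022.5 mcg = 323.0225 mg

323 mg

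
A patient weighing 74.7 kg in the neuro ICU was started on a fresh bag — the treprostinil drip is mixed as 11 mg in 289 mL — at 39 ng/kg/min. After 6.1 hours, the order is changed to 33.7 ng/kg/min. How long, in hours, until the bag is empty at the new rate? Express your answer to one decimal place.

65.8 hours

Initial rate:
Dose = 39 ng/kg/min × 74.7 kg = 2913.3 ng/min
2913.3 ng/min × 60 min/hr = 174798 ng/hr
Concentration = 11 mg ÷ 289 mL = 0.03806228 mg/mL = 38062.28 ng/mL
Rate = 174798 ng/hr ÷ 38062.28 ng/mL = 4.59242 mL/hr
Volume infused so far = 4.59242 mL/hr × 6.1 hr = 28.01376 mL
Volume remaining = 289 − 28.01376 = 260.9862 mL
New rate:
Dose = 33.7 ng/kg/min × 74.7 kg = 2517.39 ng/min
2517.39 ng/min × 60 min/hr = 151043.4 ng/hr
Rate = 151043.4 ng/hr ÷ 38062.28 ng/mL = 3.968322 mL/hr
Time remaining = 260.9862 mL ÷ 3.968322 mL/hr = 65.7674 hr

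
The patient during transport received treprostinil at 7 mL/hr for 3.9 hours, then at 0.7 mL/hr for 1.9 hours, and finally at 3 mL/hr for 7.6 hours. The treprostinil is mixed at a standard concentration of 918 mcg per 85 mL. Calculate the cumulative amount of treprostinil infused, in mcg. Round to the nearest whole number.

555 mcg

Concentration = 918 mcg ÷ 85 mL = 10.8 mcg/mL
Stage 1: 7 mL/hr × 3.9 hr = 27.3 mL → 27.3 mL × 10.8 mcg/mL = 294.84 mcg
Stage 2: 0.7 mL/hr × 1.9 hr = 1.33 mL → 1.33 mL × 10.8 mcg/mL = 14.364 mcg
Stage 3: 3 mL/hr × 7.6 hr = 22.8 mL → 22.8 mL × 10.8 mcg/mL = 246.24 mcg
Total = 294.84 + 14.364 + 246.24 = 555.444 mcg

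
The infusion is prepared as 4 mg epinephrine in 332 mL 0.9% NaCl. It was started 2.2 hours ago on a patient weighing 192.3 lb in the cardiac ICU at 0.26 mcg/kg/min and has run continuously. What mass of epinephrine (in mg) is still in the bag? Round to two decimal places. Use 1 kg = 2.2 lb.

Weight = 192.3 lb ÷ 2.2 lb/kg = 87.40909 kg
Dose = 0.26 mcg/kg/min × 87.40909 kg = 22.72636 mcg/min
22.72636 mcg/min × 60 min/hr = 1363.582 mcg/hr
Concentration = 4 mg ÷ 332 mL = 0.01204819 mg/mL = 12.04819 mcg/mL
Rate = 1363.582 mcg/hr ÷ 12.04819 mcg/mL = 113.1773 mL/hr
Volume infused = 113.1773 mL/hr × 2.2 hr = 248.99 mL
Volume remaining = 332 − 248.99 = 83.00996 mL
Drug remaining = 83.00996 mL × 12.04819 mcg/mL = 1000.12 mcg = 1.00012 mg

1.00 mg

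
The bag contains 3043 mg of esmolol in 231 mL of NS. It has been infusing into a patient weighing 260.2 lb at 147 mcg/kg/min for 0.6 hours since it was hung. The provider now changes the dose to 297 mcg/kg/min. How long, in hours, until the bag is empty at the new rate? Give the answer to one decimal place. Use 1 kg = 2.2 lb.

Initial rate:
Weight = 260.2 lb ÷ 2.2 lb/kg = 118.2727 kg
Dose = 147 mcg/kg/min × 118.2727 kg = 17386.09 mcg/min
17386.09 mcg/min × 60 min/hr = 1043165 mcg/hr
Concentration = 3043 mg ÷ 231 mL = 13.17316 mg/mL = 13173.16 mcg/mL
Rate = 1043165 mcg/hr ÷ 13173.16 mcg/mL = 79.1887 mL/hr
Volume infused so far = 79.1887 mL/hr × 0.6 hr = 47.51322 mL
Volume remaining = 231 − 47.51322 = 183.4868 mL
New rate:
Dose = 297 mcg/kg/min × 118.2727 kg = 35127 mcg/min
35127 mcg/min × 60 min/hr = 2107620 mcg/hr
Rate = 2107620 mcg/hr ÷ 13173.16 mcg/mL = 159.9935 mL/hr
Time remaining = 183.4868 mL ÷ 159.9935 mL/hr = 1.146839 hr

1.1 hours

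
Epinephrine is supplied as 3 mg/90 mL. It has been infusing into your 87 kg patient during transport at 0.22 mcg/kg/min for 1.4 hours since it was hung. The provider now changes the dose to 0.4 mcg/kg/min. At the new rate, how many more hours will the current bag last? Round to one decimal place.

0.7 hours

Initial rate:
Dose = 0.22 mcg/kg/min × 87 kg = 19.14 mcg/min
19.14 mcg/min × 60 min/hr = 1148.4 mcg/hr
Concentration = 3 mg ÷ 90 mL = 0.03333333 mg/mL = 33.33333 mcg/mL
Rate = 1148.4 mcg/hr ÷ 33.33333 mcg/mL = 34.452 mL/hr
Volume infused so far = 34.452 mL/hr × 1.4 hr = 48.2328 mL
Volume remaining = 90 − 48.2328 = 41.7672 mL
New rate:
Dose = 0.4 mcg/kg/min × 87 kg = 34.8 mcg/min
34.8 mcg/min × 60 min/hr = 2088 mcg/hr
Rate = 2088 mcg/hr ÷ 33.33333 mcg/mL = 62.64 mL/hr
Time remaining = 41.7672 mL ÷ 62.64 mL/hr = 0.6667816 hr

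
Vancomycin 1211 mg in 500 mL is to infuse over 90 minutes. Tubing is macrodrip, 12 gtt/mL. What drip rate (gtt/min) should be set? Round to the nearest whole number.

67 gtt/min

500 mL ÷ (90 min) = 5.555556 mL/min
5.555556 mL/min × 12 gtt/mL = 66.66667 gtt/min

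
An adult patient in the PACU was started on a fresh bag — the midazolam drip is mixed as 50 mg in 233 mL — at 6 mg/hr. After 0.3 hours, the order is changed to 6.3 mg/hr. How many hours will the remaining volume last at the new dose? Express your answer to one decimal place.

7.7 hours

Initial rate:
Concentration = 50 mg ÷ 233 mL = 0.2145923 mg/mL
Rate = 6 mg/hr ÷ 0.2145923 mg/mL = 27.96 mL/hr
Volume infused so far = 27.96 mL/hr × 0.3 hr = 8.388 mL
Volume remaining = 233 − 8.388 = 224.612 mL
New rate:
Rate = 6.3 mg/hr ÷ 0.2145923 mg/mL = 29.358 mL/hr
Time remaining = 224.612 mL ÷ 29.358 mL/hr = 7.650794 hr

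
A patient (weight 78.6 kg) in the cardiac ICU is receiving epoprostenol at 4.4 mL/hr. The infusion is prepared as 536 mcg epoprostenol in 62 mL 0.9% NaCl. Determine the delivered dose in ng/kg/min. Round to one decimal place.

Concentration = 536 mcg ÷ 62 mL = 8.645161 mcg/mL = 8645.161 ng/mL
Drug rate = 4.4 mL/hr × 8645.161 ng/mL = 38038.71 ng/hr
38038.71 ng/hr ÷ 60 min/hr = 633.9785 ng/min
633.9785 ng/min ÷ 78.6 kg = 8.065884 ng/kg/min

8.1 ng/kg/min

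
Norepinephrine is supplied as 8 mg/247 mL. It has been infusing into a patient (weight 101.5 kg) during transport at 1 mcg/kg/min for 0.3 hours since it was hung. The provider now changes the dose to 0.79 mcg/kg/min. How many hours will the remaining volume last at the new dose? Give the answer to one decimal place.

Initial rate:
Dose = 1 mcg/kg/min × 101.5 kg = 101.5 mcg/min
101.5 mcg/min × 60 min/hr = 6090 mcg/hr
Concentration = 8 mg ÷ 247 mL = 0.03238866 mg/mL = 32.38866 mcg/mL
Rate = 6090 mcg/hr ÷ 32.38866 mcg/mL = 188.0288 mL/hr
Volume infused so far = 188.0288 mL/hr × 0.3 hr = 56.40863 mL
Volume remaining = 247 − 56.40863 = 190.5914 mL
New rate:
Dose = 0.79 mcg/kg/min × 101.5 kg = 80.185 mcg/min
80.185 mcg/min × 60 min/hr = 4811.1 mcg/hr
Rate = 4811.1 mcg/hr ÷ 32.38866 mcg/mL = 148.5427 mL/hr
Time remaining = 190.5914 mL ÷ 148.5427 mL/hr = 1.283075 hr

1.3 hours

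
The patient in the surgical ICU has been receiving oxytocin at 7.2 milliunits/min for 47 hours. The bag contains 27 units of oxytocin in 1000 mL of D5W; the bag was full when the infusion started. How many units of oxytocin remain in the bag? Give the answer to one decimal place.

6.7 units

7.2 milliunits/min × 60 min/hr = 432 milliunits/hr
Concentration = 27 units ÷ 1000 mL = 0.027 units/mL = 27 milliunits/mL
Rate = 432 milliunits/hr ÷ 27 milliunits/mL = 16 mL/hr
Volume infused = 16 mL/hr × 47 hr = 752 mL
Volume remaining = 1000 − 752 = 248 mL
Drug remaining = 248 mL × 27 milliunits/mL = 6696 milliunits = 6.696 units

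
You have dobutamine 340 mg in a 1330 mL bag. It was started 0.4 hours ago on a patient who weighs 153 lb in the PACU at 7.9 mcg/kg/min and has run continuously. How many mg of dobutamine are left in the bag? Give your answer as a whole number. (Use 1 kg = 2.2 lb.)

327 mg

Weight = 153 lb ÷ 2.2 lb/kg = 69.54545 kg
Dose = 7.9 mcg/kg/min × 69.54545 kg = 549.4091 mcg/min
549.4091 mcg/min × 60 min/hr = 32964.55 mcg/hr
Concentration = 340 mg ÷ 1330 mL = 0.2556391 mg/mL = 255.6391 mcg/mL
Rate = 32964.55 mcg/hr ÷ 255.6391 mcg/mL = 128.9495 mL/hr
Volume infused = 128.9495 mL/hr × 0.4 hr = 51.57982 mL
Volume remaining = 1330 − 51.57982 = 1278.42 mL
Drug remaining = 1278.42 mL × 255.6391 mcg/mL = 326814.2 mcg = 326.8142 mg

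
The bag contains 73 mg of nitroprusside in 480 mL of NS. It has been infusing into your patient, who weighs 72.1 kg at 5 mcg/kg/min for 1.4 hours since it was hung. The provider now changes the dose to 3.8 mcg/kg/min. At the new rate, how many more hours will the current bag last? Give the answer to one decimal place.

Initial rate:
Dose = 5 mcg/kg/min × 72.1 kg = 360.5 mcg/min
360.5 mcg/min × 60 min/hr = 21630 mcg/hr
Concentration = 73 mg ÷ 480 mL = 0.1520833 mg/mL = 152.0833 mcg/mL
Rate = 21630 mcg/hr ÷ 152.0833 mcg/mL = 142.2247 mL/hr
Volume infused so far = 142.2247 mL/hr × 1.4 hr = 199.1145 mL
Volume remaining = 480 − 199.1145 = 280.8855 mL
New rate:
Dose = 3.8 mcg/kg/min × 72.1 kg = 273.98 mcg/min
273.98 mcg/min × 60 min/hr = 16438.8 mcg/hr
Rate = 16438.8 mcg/hr ÷ 152.0833 mcg/mL = 108.0907 mL/hr
Time remaining = 280.8855 mL ÷ 108.0907 mL/hr = 2.598608 hr

2.6 hours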